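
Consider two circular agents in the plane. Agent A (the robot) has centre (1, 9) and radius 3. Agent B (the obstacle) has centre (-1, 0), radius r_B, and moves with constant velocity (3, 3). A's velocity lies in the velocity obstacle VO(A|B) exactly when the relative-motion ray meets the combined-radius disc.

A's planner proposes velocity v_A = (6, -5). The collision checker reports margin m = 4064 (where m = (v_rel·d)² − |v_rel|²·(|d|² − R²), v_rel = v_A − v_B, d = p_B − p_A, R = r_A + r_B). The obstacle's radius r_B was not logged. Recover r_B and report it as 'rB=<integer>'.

m = 4064
d = (-2, -9);  v_rel = (3, -8),  |v_rel|² = 73
v_rel×d = (3)·(-9) − (-8)·(-2) = -43
since m = R²·73 − (-43)²:  R² = (1849 + 4064) / 73 = 81
R = √81 = 9  ⇒  r_B = 9 − 3 = 6

rB=6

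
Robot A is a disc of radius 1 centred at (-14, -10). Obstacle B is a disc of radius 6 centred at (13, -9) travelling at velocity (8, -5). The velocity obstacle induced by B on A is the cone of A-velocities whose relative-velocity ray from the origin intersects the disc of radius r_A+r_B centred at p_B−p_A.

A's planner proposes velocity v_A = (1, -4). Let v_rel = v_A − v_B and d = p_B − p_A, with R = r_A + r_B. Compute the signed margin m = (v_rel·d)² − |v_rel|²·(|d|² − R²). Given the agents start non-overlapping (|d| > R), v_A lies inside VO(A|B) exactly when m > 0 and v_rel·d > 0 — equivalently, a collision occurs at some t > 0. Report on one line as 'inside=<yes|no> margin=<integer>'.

d = (27, 1),  |d|² = 730;  R = 1+6 = 7,  c = 730−7² = 681
v_rel = (-7, 1),  |v_rel|² = 50;  v_rel·d = (-7)·(27) + (1)·(1) = -188
50·t² + 376·t + 681 = 0  ⇒  m = (-188)² − 50·681 = 1294
m = 1294 > 0,  v_rel·d = -188 < 0  ⇒  outside

inside=no margin=1294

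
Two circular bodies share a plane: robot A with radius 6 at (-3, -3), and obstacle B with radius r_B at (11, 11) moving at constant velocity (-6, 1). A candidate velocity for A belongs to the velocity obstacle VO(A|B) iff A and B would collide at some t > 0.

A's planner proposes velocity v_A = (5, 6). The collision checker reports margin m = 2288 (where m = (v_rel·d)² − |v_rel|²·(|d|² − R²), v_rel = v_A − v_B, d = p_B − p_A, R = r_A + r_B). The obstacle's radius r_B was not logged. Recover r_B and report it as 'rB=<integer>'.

m = 2288
d = (14, 14);  v_rel = (11, 5),  |v_rel|² = 146
v_rel×d = (11)·(14) − (5)·(14) = 84
since m = R²·146 − 84²:  R² = (7056 + 2288) / 146 = 64
R = √64 = 8  ⇒  r_B = 8 − 6 = 2

rB=2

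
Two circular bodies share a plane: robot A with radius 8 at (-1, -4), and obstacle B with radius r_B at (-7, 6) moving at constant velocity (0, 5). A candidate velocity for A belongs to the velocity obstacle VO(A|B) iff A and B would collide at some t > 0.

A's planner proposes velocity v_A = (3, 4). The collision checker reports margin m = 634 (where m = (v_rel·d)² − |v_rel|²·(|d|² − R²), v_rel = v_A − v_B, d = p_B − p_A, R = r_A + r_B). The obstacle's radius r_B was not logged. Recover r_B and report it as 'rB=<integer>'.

m = 634
d = (-6, 10);  v_rel = (3, -1),  |v_rel|² = 10
v_rel×d = (3)·(10) − (-1)·(-6) = 24
since m = R²·10 − 24²:  R² = (576 + 634) / 10 = 121
R = √121 = 11  ⇒  r_B = 11 − 8 = 3

rB=3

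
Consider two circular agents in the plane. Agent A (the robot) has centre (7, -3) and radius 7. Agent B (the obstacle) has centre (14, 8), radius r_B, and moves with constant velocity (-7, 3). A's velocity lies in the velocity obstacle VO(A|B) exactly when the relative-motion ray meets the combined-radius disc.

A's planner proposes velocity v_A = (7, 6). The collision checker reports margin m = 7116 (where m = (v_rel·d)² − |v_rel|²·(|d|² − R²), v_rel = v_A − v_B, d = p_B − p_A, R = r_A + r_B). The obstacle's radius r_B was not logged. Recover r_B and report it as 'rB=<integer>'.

m = 7116
d = (7, 11);  v_rel = (14, 3),  |v_rel|² = 205
v_rel×d = (14)·(11) − (3)·(7) = 133
since m = R²·205 − 133²:  R² = (17689 + 7116) / 205 = 121
R = √121 = 11  ⇒  r_B = 11 − 7 = 4

rB=4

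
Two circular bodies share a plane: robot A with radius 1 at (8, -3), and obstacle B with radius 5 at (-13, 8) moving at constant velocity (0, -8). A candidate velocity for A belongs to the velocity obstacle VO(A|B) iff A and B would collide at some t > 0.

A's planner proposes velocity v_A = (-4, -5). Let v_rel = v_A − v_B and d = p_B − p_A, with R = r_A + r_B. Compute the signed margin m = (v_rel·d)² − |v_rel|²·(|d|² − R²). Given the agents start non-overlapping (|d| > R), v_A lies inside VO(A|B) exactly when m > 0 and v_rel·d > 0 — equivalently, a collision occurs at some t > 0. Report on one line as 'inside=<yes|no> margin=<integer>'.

d = (-21, 11),  |d|² = 562;  R = 1+5 = 6,  c = 562−6² = 526
v_rel = (-4, 3),  |v_rel|² = 25;  v_rel·d = (-4)·(-21) + (3)·(11) = 117
25·t² − 234·t + 526 = 0  ⇒  m = 117² − 25·526 = 539
m = 539 > 0,  v_rel·d = 117 > 0  ⇒  inside

inside=yes margin=539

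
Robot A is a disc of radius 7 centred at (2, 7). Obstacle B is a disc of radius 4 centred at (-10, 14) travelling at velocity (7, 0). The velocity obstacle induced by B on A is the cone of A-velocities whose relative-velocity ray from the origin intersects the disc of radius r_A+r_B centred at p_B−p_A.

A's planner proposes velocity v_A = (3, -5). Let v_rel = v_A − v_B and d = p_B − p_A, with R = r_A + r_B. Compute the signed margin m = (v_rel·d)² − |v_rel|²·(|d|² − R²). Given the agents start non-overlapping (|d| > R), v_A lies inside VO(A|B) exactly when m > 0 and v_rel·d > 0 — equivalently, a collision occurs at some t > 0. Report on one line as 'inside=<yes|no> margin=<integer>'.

d = (-12, 7),  |d|² = 193;  R = 7+4 = 11,  c = 193−11² = 72
v_rel = (-4, -5),  |v_rel|² = 41;  v_rel·d = (-4)·(-12) + (-5)·(7) = 13
41·t² − 26·t + 72 = 0  ⇒  m = 13² − 41·72 = -2783
m = -2783 < 0,  v_rel·d = 13 > 0  ⇒  outside

inside=no margin=-2783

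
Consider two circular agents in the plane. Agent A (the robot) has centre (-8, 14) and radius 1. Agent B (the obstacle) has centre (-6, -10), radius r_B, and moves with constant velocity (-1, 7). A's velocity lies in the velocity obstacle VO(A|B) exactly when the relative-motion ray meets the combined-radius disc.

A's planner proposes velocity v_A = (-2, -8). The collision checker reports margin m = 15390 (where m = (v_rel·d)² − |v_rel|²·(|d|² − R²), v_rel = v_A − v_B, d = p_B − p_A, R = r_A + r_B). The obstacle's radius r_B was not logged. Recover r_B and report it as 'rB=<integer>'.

m = 15390
d = (2, -24);  v_rel = (-1, -15),  |v_rel|² = 226
v_rel×d = (-1)·(-24) − (-15)·(2) = 54
since m = R²·226 − 54²:  R² = (2916 + 15390) / 226 = 81
R = √81 = 9  ⇒  r_B = 9 − 1 = 8

rB=8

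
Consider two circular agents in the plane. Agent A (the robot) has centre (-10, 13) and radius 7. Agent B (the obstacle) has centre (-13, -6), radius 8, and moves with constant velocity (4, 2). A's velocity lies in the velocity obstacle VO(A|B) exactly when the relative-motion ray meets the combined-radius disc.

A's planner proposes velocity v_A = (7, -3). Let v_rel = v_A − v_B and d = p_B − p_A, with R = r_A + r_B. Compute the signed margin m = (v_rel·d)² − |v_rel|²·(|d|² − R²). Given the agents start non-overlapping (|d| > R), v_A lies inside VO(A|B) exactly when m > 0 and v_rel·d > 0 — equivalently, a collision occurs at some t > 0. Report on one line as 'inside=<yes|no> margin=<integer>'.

d = (-3, -19),  |d|² = 370;  R = 7+8 = 15,  c = 370−15² = 145
v_rel = (3, -5),  |v_rel|² = 34;  v_rel·d = (3)·(-3) + (-5)·(-19) = 86
34·t² − 172·t + 145 = 0  ⇒  m = 86² − 34·145 = 2466
m = 2466 > 0,  v_rel·d = 86 > 0  ⇒  inside

inside=yes margin=2466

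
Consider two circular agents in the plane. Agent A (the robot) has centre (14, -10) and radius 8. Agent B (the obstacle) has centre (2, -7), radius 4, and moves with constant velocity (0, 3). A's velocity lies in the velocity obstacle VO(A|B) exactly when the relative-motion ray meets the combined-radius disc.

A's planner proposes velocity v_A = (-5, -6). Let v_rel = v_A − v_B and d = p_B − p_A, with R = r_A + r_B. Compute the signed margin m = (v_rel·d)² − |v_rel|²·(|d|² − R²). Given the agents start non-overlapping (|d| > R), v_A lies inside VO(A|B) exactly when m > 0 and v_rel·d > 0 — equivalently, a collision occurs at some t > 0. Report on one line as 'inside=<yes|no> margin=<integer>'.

d = (-12, 3),  |d|² = 153;  R = 8+4 = 12,  c = 153−12² = 9
v_rel = (-5, -9),  |v_rel|² = 106;  v_rel·d = (-5)·(-12) + (-9)·(3) = 33
106·t² − 66·t + 9 = 0  ⇒  m = 33² − 106·9 = 135
m = 135 > 0,  v_rel·d = 33 > 0  ⇒  inside

inside=yes margin=135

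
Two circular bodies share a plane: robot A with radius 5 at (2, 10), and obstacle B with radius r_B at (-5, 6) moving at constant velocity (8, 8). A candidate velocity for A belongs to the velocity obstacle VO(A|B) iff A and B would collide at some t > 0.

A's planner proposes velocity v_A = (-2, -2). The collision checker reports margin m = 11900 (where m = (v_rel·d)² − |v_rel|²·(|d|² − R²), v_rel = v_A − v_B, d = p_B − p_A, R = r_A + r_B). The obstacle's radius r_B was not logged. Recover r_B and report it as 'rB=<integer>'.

m = 11900
d = (-7, -4);  v_rel = (-10, -10),  |v_rel|² = 200
v_rel×d = (-10)·(-4) − (-10)·(-7) = -30
since m = R²·200 − (-30)²:  R² = (900 + 11900) / 200 = 64
R = √64 = 8  ⇒  r_B = 8 − 5 = 3

rB=3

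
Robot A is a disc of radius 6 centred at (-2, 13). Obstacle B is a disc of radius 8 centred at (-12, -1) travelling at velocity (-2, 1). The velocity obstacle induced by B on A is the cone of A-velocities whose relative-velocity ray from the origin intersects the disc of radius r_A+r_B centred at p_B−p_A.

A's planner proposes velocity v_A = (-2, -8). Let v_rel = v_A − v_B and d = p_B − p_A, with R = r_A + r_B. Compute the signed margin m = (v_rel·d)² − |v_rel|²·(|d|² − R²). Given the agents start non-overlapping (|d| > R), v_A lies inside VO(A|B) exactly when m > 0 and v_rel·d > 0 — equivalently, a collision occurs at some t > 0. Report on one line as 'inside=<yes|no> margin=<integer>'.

d = (-10, -14),  |d|² = 296;  R = 6+8 = 14,  c = 296−14² = 100
v_rel = (0, -9),  |v_rel|² = 81;  v_rel·d = (0)·(-10) + (-9)·(-14) = 126
81·t² − 252·t + 100 = 0  ⇒  m = 126² − 81·100 = 7776
m = 7776 > 0,  v_rel·d = 126 > 0  ⇒  inside

inside=yes margin=7776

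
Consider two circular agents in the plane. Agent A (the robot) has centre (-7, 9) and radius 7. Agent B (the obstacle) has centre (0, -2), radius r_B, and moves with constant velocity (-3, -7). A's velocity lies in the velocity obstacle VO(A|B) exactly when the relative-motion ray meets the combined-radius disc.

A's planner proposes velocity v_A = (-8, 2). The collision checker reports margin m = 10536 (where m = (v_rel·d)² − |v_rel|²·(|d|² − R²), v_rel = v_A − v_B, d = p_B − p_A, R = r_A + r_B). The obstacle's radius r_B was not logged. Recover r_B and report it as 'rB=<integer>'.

m = 10536
d = (7, -11);  v_rel = (-5, 9),  |v_rel|² = 106
v_rel×d = (-5)·(-11) − (9)·(7) = -8
since m = R²·106 − (-8)²:  R² = (64 + 10536) / 106 = 100
R = √100 = 10  ⇒  r_B = 10 − 7 = 3

rB=3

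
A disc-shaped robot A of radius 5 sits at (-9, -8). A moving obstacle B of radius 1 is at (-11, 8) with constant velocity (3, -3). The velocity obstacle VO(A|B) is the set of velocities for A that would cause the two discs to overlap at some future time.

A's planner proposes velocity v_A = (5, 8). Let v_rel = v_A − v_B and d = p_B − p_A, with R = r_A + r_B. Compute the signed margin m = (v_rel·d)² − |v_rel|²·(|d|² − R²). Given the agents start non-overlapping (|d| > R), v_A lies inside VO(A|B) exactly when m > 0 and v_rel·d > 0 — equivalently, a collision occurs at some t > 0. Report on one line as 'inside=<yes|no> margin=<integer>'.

d = (-2, 16),  |d|² = 260;  R = 5+1 = 6,  c = 260−6² = 224
v_rel = (2, 11),  |v_rel|² = 125;  v_rel·d = (2)·(-2) + (11)·(16) = 172
125·t² − 344·t + 224 = 0  ⇒  m = 172² − 125·224 = 1584
m = 1584 > 0,  v_rel·d = 172 > 0  ⇒  inside

inside=yes margin=1584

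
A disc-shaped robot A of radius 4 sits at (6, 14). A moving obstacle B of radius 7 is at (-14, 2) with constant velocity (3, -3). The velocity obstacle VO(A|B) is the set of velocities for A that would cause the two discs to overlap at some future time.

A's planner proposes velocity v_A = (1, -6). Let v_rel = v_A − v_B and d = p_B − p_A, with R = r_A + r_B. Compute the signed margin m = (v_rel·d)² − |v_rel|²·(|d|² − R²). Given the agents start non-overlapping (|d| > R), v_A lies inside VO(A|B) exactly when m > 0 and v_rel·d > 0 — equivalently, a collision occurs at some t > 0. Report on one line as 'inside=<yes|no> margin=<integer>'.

d = (-20, -12),  |d|² = 544;  R = 4+7 = 11,  c = 544−11² = 423
v_rel = (-2, -3),  |v_rel|² = 13;  v_rel·d = (-2)·(-20) + (-3)·(-12) = 76
13·t² − 152·t + 423 = 0  ⇒  m = 76² − 13·423 = 277
m = 277 > 0,  v_rel·d = 76 > 0  ⇒  inside

inside=yes margin=277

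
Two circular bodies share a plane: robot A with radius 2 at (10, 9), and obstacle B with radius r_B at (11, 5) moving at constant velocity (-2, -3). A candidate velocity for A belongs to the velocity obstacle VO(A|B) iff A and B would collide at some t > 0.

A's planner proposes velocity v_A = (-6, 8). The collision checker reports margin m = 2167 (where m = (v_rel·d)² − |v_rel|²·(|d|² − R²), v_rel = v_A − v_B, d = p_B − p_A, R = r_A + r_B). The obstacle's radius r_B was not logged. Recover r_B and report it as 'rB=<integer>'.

m = 2167
d = (1, -4);  v_rel = (-4, 11),  |v_rel|² = 137
v_rel×d = (-4)·(-4) − (11)·(1) = 5
since m = R²·137 − 5²:  R² = (25 + 2167) / 137 = 16
R = √16 = 4  ⇒  r_B = 4 − 2 = 2

rB=2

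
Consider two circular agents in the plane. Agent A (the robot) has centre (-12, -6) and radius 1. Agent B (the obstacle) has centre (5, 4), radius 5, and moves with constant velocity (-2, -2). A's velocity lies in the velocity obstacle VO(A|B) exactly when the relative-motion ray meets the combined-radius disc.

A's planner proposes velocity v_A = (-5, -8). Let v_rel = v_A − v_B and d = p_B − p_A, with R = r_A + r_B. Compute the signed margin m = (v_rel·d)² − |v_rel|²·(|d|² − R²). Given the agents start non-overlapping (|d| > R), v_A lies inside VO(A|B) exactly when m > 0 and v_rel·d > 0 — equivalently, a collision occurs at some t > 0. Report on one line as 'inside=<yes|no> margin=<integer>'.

d = (17, 10),  |d|² = 389;  R = 1+5 = 6,  c = 389−6² = 353
v_rel = (-3, -6),  |v_rel|² = 45;  v_rel·d = (-3)·(17) + (-6)·(10) = -111
45·t² + 222·t + 353 = 0  ⇒  m = (-111)² − 45·353 = -3564
m = -3564 < 0,  v_rel·d = -111 < 0  ⇒  outside

inside=no margin=-3564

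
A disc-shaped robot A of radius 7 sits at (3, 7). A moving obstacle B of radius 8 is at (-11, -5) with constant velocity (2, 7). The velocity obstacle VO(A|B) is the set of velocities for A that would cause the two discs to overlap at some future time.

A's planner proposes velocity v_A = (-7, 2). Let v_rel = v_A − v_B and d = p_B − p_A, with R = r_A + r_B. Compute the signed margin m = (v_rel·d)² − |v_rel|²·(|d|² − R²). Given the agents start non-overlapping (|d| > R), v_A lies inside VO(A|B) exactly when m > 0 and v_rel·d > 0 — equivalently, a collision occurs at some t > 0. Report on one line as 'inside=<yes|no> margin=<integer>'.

d = (-14, -12),  |d|² = 340;  R = 7+8 = 15,  c = 340−15² = 115
v_rel = (-9, -5),  |v_rel|² = 106;  v_rel·d = (-9)·(-14) + (-5)·(-12) = 186
106·t² − 372·t + 115 = 0  ⇒  m = 186² − 106·115 = 22406
m = 22406 > 0,  v_rel·d = 186 > 0  ⇒  inside

inside=yes margin=22406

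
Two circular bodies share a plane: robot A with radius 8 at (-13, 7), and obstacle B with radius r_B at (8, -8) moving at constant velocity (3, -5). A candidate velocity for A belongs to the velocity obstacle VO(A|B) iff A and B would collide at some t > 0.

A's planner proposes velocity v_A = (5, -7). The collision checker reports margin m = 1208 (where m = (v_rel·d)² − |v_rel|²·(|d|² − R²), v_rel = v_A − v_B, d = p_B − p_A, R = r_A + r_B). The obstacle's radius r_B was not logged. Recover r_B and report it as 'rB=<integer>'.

m = 1208
d = (21, -15);  v_rel = (2, -2),  |v_rel|² = 8
v_rel×d = (2)·(-15) − (-2)·(21) = 12
since m = R²·8 − 12²:  R² = (144 + 1208) / 8 = 169
R = √169 = 13  ⇒  r_B = 13 − 8 = 5

rB=5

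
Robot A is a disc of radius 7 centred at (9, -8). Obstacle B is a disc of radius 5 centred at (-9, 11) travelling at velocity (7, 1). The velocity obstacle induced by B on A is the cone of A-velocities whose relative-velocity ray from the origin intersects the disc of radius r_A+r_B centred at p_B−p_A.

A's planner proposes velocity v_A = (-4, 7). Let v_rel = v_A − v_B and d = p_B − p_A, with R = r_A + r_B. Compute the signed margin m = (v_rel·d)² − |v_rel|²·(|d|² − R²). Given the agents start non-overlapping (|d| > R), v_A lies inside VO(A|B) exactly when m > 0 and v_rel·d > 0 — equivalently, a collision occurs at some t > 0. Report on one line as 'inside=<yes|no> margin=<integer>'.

d = (-18, 19),  |d|² = 685;  R = 7+5 = 12,  c = 685−12² = 541
v_rel = (-11, 6),  |v_rel|² = 157;  v_rel·d = (-11)·(-18) + (6)·(19) = 312
157·t² − 624·t + 541 = 0  ⇒  m = 312² − 157·541 = 12407
m = 12407 > 0,  v_rel·d = 312 > 0  ⇒  inside

inside=yes margin=12407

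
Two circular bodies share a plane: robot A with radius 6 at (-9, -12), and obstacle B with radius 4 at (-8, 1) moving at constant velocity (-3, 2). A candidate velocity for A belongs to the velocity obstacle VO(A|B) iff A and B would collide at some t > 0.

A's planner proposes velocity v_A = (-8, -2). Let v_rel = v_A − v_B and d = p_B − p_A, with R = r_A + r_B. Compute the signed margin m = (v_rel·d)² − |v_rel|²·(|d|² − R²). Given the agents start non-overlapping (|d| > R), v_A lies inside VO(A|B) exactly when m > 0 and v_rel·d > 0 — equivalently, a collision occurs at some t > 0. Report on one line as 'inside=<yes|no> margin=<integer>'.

d = (1, 13),  |d|² = 170;  R = 6+4 = 10,  c = 170−10² = 70
v_rel = (-5, -4),  |v_rel|² = 41;  v_rel·d = (-5)·(1) + (-4)·(13) = -57
41·t² + 114·t + 70 = 0  ⇒  m = (-57)² − 41·70 = 379
m = 379 > 0,  v_rel·d = -57 < 0  ⇒  outside

inside=no margin=379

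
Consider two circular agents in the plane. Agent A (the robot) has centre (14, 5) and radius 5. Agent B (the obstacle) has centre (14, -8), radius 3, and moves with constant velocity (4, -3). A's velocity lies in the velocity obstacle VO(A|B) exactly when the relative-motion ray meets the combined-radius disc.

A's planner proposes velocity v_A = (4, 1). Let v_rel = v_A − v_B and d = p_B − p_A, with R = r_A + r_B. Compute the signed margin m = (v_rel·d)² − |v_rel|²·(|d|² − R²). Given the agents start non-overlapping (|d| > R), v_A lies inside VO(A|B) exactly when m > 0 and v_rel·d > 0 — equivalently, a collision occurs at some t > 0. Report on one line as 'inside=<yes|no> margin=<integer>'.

d = (0, -13),  |d|² = 169;  R = 5+3 = 8,  c = 169−8² = 105
v_rel = (0, 4),  |v_rel|² = 16;  v_rel·d = (0)·(0) + (4)·(-13) = -52
16·t² + 104·t + 105 = 0  ⇒  m = (-52)² − 16·105 = 1024
m = 1024 > 0,  v_rel·d = -52 < 0  ⇒  outside

inside=no margin=1024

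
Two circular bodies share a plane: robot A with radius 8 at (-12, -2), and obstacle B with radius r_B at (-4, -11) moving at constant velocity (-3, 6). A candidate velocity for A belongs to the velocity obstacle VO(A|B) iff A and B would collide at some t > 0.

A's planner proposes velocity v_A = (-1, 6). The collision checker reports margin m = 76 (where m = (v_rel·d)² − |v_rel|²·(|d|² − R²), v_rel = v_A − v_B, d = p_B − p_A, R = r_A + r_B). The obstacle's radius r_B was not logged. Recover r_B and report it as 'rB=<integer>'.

m = 76
d = (8, -9);  v_rel = (2, 0),  |v_rel|² = 4
v_rel×d = (2)·(-9) − (0)·(8) = -18
since m = R²·4 − (-18)²:  R² = (324 + 76) / 4 = 100
R = √100 = 10  ⇒  r_B = 10 − 8 = 2

rB=2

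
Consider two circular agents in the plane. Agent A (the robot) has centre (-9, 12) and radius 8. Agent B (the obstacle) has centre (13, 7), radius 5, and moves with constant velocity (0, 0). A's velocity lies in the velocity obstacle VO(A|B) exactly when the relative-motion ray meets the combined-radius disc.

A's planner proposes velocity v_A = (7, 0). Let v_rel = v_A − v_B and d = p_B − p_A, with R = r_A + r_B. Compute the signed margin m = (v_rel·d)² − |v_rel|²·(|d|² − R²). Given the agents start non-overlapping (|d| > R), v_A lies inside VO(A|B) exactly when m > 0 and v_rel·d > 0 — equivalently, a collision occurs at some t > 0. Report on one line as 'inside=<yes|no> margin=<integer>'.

d = (22, -5),  |d|² = 509;  R = 8+5 = 13,  c = 509−13² = 340
v_rel = (7, 0),  |v_rel|² = 49;  v_rel·d = (7)·(22) + (0)·(-5) = 154
49·t² − 308·t + 340 = 0  ⇒  m = 154² − 49·340 = 7056
m = 7056 > 0,  v_rel·d = 154 > 0  ⇒  inside

inside=yes margin=7056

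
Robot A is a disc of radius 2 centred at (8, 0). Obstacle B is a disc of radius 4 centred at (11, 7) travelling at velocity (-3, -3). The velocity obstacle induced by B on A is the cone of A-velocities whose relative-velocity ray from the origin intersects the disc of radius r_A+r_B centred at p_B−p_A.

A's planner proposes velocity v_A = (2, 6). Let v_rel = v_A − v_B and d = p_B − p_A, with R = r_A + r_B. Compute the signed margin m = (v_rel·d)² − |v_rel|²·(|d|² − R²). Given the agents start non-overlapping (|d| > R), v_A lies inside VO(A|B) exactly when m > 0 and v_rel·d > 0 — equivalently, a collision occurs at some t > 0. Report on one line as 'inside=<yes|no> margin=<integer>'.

d = (3, 7),  |d|² = 58;  R = 2+4 = 6,  c = 58−6² = 22
v_rel = (5, 9),  |v_rel|² = 106;  v_rel·d = (5)·(3) + (9)·(7) = 78
106·t² − 156·t + 22 = 0  ⇒  m = 78² − 106·22 = 3752
m = 3752 > 0,  v_rel·d = 78 > 0  ⇒  inside

inside=yes margin=3752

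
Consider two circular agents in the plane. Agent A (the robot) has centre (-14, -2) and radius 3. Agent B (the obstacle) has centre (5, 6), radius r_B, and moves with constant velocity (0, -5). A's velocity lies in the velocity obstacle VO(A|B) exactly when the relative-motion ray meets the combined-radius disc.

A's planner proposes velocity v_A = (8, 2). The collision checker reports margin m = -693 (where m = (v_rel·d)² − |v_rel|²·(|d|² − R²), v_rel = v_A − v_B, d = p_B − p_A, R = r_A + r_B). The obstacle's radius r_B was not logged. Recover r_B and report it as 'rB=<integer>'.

m = -693
d = (19, 8);  v_rel = (8, 7),  |v_rel|² = 113
v_rel×d = (8)·(8) − (7)·(19) = -69
since m = R²·113 − (-69)²:  R² = (4761 + -693) / 113 = 36
R = √36 = 6  ⇒  r_B = 6 − 3 = 3

rB=3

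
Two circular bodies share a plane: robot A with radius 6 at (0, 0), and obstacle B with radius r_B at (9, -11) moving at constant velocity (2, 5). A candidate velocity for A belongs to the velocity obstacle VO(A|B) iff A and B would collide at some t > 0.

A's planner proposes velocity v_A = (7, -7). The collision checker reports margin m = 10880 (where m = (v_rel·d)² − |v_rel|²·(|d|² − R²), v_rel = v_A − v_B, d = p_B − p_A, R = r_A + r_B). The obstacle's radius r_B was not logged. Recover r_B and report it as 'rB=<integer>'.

m = 10880
d = (9, -11);  v_rel = (5, -12),  |v_rel|² = 169
v_rel×d = (5)·(-11) − (-12)·(9) = 53
since m = R²·169 − 53²:  R² = (2809 + 10880) / 169 = 81
R = √81 = 9  ⇒  r_B = 9 − 6 = 3

rB=3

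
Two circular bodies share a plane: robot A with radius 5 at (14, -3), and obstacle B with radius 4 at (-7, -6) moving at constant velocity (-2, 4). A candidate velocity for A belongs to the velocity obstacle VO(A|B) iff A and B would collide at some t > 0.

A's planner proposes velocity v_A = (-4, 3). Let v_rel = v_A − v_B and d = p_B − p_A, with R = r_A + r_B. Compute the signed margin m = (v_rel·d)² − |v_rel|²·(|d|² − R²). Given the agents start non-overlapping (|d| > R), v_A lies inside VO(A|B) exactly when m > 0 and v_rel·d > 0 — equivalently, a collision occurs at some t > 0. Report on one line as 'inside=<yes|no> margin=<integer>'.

d = (-21, -3),  |d|² = 450;  R = 5+4 = 9,  c = 450−9² = 369
v_rel = (-2, -1),  |v_rel|² = 5;  v_rel·d = (-2)·(-21) + (-1)·(-3) = 45
5·t² − 90·t + 369 = 0  ⇒  m = 45² − 5·369 = 180
m = 180 > 0,  v_rel·d = 45 > 0  ⇒  inside

inside=yes margin=180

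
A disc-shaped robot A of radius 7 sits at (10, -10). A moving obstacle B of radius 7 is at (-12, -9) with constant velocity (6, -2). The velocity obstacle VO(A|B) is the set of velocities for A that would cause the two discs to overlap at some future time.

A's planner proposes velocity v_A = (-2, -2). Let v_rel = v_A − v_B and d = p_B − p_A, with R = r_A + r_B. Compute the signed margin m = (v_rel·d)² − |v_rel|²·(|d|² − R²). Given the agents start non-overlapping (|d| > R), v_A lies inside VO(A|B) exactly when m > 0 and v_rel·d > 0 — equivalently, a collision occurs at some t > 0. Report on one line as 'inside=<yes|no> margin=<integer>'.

d = (-22, 1),  |d|² = 485;  R = 7+7 = 14,  c = 485−14² = 289
v_rel = (-8, 0),  |v_rel|² = 64;  v_rel·d = (-8)·(-22) + (0)·(1) = 176
64·t² − 352·t + 289 = 0  ⇒  m = 176² − 64·289 = 12480
m = 12480 > 0,  v_rel·d = 176 > 0  ⇒  inside

inside=yes margin=12480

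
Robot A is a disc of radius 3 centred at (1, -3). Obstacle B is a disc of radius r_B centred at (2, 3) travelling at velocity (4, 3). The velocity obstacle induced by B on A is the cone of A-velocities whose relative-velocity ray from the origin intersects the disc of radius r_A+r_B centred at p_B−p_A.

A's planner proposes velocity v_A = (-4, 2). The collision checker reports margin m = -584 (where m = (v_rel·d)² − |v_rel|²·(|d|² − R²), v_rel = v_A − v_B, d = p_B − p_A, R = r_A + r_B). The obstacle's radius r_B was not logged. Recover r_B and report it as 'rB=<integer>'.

m = -584
d = (1, 6);  v_rel = (-8, -1),  |v_rel|² = 65
v_rel×d = (-8)·(6) − (-1)·(1) = -47
since m = R²·65 − (-47)²:  R² = (2209 + -584) / 65 = 25
R = √25 = 5  ⇒  r_B = 5 − 3 = 2

rB=2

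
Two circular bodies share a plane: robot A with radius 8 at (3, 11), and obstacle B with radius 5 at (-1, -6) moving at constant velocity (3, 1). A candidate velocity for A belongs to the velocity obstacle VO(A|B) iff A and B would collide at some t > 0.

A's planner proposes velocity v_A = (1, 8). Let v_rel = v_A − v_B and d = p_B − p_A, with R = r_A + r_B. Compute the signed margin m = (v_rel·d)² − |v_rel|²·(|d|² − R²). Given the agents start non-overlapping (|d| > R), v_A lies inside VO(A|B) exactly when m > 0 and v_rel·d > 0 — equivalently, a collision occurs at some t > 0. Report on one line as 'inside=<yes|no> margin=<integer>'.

d = (-4, -17),  |d|² = 305;  R = 8+5 = 13,  c = 305−13² = 136
v_rel = (-2, 7),  |v_rel|² = 53;  v_rel·d = (-2)·(-4) + (7)·(-17) = -111
53·t² + 222·t + 136 = 0  ⇒  m = (-111)² − 53·136 = 5113
m = 5113 > 0,  v_rel·d = -111 < 0  ⇒  outside

inside=no margin=5113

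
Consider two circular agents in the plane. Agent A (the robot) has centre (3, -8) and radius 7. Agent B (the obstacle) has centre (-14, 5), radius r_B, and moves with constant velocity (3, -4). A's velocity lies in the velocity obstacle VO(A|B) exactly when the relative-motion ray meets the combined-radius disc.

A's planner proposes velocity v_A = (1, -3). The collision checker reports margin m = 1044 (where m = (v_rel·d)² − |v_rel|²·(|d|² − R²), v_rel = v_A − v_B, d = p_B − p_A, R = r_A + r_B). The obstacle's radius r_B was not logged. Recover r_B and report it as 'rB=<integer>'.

m = 1044
d = (-17, 13);  v_rel = (-2, 1),  |v_rel|² = 5
v_rel×d = (-2)·(13) − (1)·(-17) = -9
since m = R²·5 − (-9)²:  R² = (81 + 1044) / 5 = 225
R = √225 = 15  ⇒  r_B = 15 − 7 = 8

rB=8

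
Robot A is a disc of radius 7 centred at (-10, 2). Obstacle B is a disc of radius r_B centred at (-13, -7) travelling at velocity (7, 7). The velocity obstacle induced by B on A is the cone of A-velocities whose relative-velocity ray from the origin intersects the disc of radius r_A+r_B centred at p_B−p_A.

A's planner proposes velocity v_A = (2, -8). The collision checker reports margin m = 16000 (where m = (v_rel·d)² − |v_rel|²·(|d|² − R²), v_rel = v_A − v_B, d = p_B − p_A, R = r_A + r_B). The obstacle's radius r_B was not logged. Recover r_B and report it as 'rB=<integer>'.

m = 16000
d = (-3, -9);  v_rel = (-5, -15),  |v_rel|² = 250
v_rel×d = (-5)·(-9) − (-15)·(-3) = 0
since m = R²·250 − 0²:  R² = (0 + 16000) / 250 = 64
R = √64 = 8  ⇒  r_B = 8 − 7 = 1

rB=1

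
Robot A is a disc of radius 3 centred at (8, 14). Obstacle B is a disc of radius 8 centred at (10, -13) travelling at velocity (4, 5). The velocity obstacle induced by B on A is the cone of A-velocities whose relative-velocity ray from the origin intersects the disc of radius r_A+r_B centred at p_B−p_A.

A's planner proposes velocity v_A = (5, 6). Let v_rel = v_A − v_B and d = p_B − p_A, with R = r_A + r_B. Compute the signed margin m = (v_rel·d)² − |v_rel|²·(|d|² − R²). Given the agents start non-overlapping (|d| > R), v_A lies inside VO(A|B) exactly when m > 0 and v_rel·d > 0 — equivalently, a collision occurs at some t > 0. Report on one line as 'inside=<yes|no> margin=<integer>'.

d = (2, -27),  |d|² = 733;  R = 3+8 = 11,  c = 733−11² = 612
v_rel = (1, 1),  |v_rel|² = 2;  v_rel·d = (1)·(2) + (1)·(-27) = -25
2·t² + 50·t + 612 = 0  ⇒  m = (-25)² − 2·612 = -599
m = -599 < 0,  v_rel·d = -25 < 0  ⇒  outside

inside=no margin=-599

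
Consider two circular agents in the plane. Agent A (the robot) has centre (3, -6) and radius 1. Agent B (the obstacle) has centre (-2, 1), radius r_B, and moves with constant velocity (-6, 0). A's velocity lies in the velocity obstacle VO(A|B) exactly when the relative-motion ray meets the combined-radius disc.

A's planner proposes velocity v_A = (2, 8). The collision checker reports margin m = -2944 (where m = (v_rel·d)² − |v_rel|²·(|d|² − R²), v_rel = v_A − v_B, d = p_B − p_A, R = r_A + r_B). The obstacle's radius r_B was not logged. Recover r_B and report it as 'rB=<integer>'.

m = -2944
d = (-5, 7);  v_rel = (8, 8),  |v_rel|² = 128
v_rel×d = (8)·(7) − (8)·(-5) = 96
since m = R²·128 − 96²:  R² = (9216 + -2944) / 128 = 49
R = √49 = 7  ⇒  r_B = 7 − 1 = 6

rB=6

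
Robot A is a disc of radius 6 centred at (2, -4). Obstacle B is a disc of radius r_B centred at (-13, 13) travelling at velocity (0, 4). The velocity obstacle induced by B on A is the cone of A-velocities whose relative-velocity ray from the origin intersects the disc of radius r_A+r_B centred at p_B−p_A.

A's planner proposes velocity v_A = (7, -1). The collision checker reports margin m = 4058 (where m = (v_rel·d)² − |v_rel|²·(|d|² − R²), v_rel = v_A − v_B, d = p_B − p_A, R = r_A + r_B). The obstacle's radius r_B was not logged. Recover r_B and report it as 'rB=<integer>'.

m = 4058
d = (-15, 17);  v_rel = (7, -5),  |v_rel|² = 74
v_rel×d = (7)·(17) − (-5)·(-15) = 44
since m = R²·74 − 44²:  R² = (1936 + 4058) / 74 = 81
R = √81 = 9  ⇒  r_B = 9 − 6 = 3

rB=3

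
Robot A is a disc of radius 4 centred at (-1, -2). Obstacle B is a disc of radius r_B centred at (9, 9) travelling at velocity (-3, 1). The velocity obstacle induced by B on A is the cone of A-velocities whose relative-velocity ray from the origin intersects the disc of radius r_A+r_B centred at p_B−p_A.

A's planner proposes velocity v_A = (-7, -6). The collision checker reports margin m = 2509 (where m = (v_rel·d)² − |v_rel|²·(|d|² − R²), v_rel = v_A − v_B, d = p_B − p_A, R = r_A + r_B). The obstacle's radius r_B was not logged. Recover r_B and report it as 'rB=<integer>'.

m = 2509
d = (10, 11);  v_rel = (-4, -7),  |v_rel|² = 65
v_rel×d = (-4)·(11) − (-7)·(10) = 26
since m = R²·65 − 26²:  R² = (676 + 2509) / 65 = 49
R = √49 = 7  ⇒  r_B = 7 − 4 = 3

rB=3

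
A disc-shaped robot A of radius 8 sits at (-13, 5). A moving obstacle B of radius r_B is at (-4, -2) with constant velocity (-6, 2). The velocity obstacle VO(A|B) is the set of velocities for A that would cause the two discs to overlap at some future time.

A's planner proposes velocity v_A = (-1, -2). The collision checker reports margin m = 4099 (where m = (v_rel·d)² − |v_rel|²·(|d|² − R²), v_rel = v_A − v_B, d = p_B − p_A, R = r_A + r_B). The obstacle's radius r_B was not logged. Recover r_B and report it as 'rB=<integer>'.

m = 4099
d = (9, -7);  v_rel = (5, -4),  |v_rel|² = 41
v_rel×d = (5)·(-7) − (-4)·(9) = 1
since m = R²·41 − 1²:  R² = (1 + 4099) / 41 = 100
R = √100 = 10  ⇒  r_B = 10 − 8 = 2

rB=2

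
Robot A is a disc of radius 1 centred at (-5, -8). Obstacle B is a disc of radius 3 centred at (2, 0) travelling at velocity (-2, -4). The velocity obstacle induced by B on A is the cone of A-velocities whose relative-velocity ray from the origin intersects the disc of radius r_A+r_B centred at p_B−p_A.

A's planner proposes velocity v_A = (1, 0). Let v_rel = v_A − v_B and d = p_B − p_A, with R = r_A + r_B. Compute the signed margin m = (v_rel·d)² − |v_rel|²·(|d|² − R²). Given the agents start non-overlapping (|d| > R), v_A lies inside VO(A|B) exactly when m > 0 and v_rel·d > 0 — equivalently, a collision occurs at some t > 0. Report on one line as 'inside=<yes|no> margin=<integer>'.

d = (7, 8),  |d|² = 113;  R = 1+3 = 4,  c = 113−4² = 97
v_rel = (3, 4),  |v_rel|² = 25;  v_rel·d = (3)·(7) + (4)·(8) = 53
25·t² − 106·t + 97 = 0  ⇒  m = 53² − 25·97 = 384
m = 384 > 0,  v_rel·d = 53 > 0  ⇒  inside

inside=yes margin=384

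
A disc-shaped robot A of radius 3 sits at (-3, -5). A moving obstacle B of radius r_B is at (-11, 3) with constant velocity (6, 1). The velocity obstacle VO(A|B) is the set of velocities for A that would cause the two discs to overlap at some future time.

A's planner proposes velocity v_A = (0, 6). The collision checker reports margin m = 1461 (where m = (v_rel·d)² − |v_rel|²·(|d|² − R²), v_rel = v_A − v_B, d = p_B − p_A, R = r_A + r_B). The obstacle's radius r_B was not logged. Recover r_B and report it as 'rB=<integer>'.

m = 1461
d = (-8, 8);  v_rel = (-6, 5),  |v_rel|² = 61
v_rel×d = (-6)·(8) − (5)·(-8) = -8
since m = R²·61 − (-8)²:  R² = (64 + 1461) / 61 = 25
R = √25 = 5  ⇒  r_B = 5 − 3 = 2

rB=2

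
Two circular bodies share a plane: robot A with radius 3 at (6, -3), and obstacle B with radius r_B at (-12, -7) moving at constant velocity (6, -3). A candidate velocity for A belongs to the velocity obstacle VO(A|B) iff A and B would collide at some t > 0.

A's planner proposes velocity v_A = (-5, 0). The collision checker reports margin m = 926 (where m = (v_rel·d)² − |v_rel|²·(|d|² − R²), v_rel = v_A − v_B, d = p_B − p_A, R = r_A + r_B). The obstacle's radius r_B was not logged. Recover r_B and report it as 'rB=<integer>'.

m = 926
d = (-18, -4);  v_rel = (-11, 3),  |v_rel|² = 130
v_rel×d = (-11)·(-4) − (3)·(-18) = 98
since m = R²·130 − 98²:  R² = (9604 + 926) / 130 = 81
R = √81 = 9  ⇒  r_B = 9 − 3 = 6

rB=6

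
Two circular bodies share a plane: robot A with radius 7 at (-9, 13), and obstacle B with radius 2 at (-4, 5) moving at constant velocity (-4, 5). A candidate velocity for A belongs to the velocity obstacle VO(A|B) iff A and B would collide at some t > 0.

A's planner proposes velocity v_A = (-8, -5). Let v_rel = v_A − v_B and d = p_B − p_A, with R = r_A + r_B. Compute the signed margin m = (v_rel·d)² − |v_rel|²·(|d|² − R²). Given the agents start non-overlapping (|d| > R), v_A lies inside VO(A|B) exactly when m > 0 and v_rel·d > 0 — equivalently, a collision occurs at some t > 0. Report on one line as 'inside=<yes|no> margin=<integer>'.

d = (5, -8),  |d|² = 89;  R = 7+2 = 9,  c = 89−9² = 8
v_rel = (-4, -10),  |v_rel|² = 116;  v_rel·d = (-4)·(5) + (-10)·(-8) = 60
116·t² − 120·t + 8 = 0  ⇒  m = 60² − 116·8 = 2672
m = 2672 > 0,  v_rel·d = 60 > 0  ⇒  inside

inside=yes margin=2672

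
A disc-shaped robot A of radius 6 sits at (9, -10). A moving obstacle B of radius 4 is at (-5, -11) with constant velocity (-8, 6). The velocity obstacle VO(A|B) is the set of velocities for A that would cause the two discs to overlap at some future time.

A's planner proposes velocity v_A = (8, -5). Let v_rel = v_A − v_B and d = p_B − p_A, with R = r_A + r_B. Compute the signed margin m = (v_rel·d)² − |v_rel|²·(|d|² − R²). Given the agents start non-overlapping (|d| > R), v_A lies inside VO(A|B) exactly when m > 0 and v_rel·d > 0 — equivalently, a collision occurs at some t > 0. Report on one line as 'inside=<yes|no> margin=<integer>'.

d = (-14, -1),  |d|² = 197;  R = 6+4 = 10,  c = 197−10² = 97
v_rel = (16, -11),  |v_rel|² = 377;  v_rel·d = (16)·(-14) + (-11)·(-1) = -213
377·t² + 426·t + 97 = 0  ⇒  m = (-213)² − 377·97 = 8800
m = 8800 > 0,  v_rel·d = -213 < 0  ⇒  outside

inside=no margin=8800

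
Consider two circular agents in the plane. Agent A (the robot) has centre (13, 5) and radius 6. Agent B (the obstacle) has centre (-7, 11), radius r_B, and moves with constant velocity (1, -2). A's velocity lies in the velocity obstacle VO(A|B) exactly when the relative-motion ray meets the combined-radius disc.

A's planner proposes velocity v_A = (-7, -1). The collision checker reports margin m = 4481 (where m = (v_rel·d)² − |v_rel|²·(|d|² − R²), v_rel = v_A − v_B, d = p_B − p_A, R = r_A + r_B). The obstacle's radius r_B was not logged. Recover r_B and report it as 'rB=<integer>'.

m = 4481
d = (-20, 6);  v_rel = (-8, 1),  |v_rel|² = 65
v_rel×d = (-8)·(6) − (1)·(-20) = -28
since m = R²·65 − (-28)²:  R² = (784 + 4481) / 65 = 81
R = √81 = 9  ⇒  r_B = 9 − 6 = 3

rB=3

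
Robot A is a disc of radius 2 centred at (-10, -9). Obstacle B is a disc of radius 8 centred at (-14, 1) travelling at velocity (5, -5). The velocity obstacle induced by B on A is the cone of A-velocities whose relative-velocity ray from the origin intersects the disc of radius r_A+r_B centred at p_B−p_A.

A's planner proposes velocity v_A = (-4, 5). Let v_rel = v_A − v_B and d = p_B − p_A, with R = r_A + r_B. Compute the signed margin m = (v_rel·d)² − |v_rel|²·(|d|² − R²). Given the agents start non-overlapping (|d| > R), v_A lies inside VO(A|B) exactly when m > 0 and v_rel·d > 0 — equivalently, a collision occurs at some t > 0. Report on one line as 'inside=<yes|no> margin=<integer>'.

d = (-4, 10),  |d|² = 116;  R = 2+8 = 10,  c = 116−10² = 16
v_rel = (-9, 10),  |v_rel|² = 181;  v_rel·d = (-9)·(-4) + (10)·(10) = 136
181·t² − 272·t + 16 = 0  ⇒  m = 136² − 181·16 = 15600
m = 15600 > 0,  v_rel·d = 136 > 0  ⇒  inside

inside=yes margin=15600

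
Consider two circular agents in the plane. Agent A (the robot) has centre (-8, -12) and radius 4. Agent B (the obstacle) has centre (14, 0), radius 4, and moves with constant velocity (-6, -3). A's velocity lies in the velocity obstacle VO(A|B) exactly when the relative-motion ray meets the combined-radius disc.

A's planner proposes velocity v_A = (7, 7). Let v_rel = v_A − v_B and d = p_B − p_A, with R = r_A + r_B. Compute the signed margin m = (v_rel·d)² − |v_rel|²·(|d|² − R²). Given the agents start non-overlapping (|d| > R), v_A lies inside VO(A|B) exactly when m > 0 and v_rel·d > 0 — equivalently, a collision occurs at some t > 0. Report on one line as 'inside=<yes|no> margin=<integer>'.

d = (22, 12),  |d|² = 628;  R = 4+4 = 8,  c = 628−8² = 564
v_rel = (13, 10),  |v_rel|² = 269;  v_rel·d = (13)·(22) + (10)·(12) = 406
269·t² − 812·t + 564 = 0  ⇒  m = 406² − 269·564 = 13120
m = 13120 > 0,  v_rel·d = 406 > 0  ⇒  inside

inside=yes margin=13120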